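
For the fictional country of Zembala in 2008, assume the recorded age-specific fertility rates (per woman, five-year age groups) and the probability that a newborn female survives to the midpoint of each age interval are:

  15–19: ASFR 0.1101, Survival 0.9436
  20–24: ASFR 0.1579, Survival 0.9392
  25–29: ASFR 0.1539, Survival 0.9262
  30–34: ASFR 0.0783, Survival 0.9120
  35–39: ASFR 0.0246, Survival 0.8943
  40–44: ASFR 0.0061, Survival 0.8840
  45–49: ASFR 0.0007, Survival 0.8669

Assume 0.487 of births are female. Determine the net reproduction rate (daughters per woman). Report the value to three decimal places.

Proportion female at birth = 0.487.
Each age group contributes 5 × ASFR × survival:
  15–19: 5 × 0.1101 × 0.9436 = 0.51945
  20–24: 5 × 0.1579 × 0.9392 = 0.74150
  25–29: 5 × 0.1539 × 0.9262 = 0.71271
  30–34: 5 × 0.0783 × 0.9120 = 0.35705
  35–39: 5 × 0.0246 × 0.8943 = 0.11000
  40–44: 5 × 0.0061 × 0.8840 = 0.02696
  45–49: 5 × 0.0007 × 0.8669 = 0.00303
Sum = 2.47070
NRR = 0.487 × 2.47070 = 1.20323
With NRR above 1 the population is above replacement fertility.

1.203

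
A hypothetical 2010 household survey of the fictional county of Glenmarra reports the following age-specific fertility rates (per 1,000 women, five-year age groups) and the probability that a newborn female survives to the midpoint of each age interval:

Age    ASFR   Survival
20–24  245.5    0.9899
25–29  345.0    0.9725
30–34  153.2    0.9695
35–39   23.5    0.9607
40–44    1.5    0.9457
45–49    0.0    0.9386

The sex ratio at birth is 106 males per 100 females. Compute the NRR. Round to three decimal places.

Proportion female at birth = 100 / (100 + 106) = 0.48544.
Per-age-group product (5 × ASFR × survival probability):
  20–24: 5 × 245.5/1000 × 0.9899 = 1.21510
  25–29: 5 × 345.0/1000 × 0.9725 = 1.67756
  30–34: 5 × 153.2/1000 × 0.9695 = 0.74264
  35–39: 5 × 23.5/1000 × 0.9607 = 0.11288
  40–44: 5 × 1.5/1000 × 0.9457 = 0.00709
  45–49: 5 × 0.0/1000 × 0.9386 = 0.00000
Sum = 3.75527
NRR = 0.48544 × 3.75527 = 1.82296
With NRR above 1 the population is above replacement fertility.

1.823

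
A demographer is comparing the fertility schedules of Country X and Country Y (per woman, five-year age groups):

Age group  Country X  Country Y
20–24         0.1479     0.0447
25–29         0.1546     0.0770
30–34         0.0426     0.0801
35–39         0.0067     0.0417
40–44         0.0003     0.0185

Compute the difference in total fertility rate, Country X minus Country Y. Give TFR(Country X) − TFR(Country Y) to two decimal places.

0.45

Country X:
  Sum of ASFRs = 0.1479 + 0.1546 + 0.0426 + 0.0067 + 0.0003 = 0.3521
  TFR = 5 × 0.3521 = 1.7605
Country Y:
  Sum of ASFRs = 0.0447 + 0.0770 + 0.0801 + 0.0417 + 0.0185 = 0.2620
  TFR = 5 × 0.2620 = 1.31
Difference = 1.7605 − 1.31 = 0.4505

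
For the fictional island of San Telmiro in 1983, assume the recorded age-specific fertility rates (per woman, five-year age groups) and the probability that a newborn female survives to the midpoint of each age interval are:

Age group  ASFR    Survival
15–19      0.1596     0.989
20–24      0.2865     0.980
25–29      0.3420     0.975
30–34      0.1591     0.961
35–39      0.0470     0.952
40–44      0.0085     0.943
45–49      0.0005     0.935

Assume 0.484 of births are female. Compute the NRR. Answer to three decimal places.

Proportion female at birth = 0.484.
Survival-weighted fertility by age (5·fₓ·Sₓ):
  15–19: 5 × 0.1596 × 0.989 = 0.78922
  20–24: 5 × 0.2865 × 0.980 = 1.40385
  25–29: 5 × 0.3420 × 0.975 = 1.66725
  30–34: 5 × 0.1591 × 0.961 = 0.76448
  35–39: 5 × 0.0470 × 0.952 = 0.22372
  40–44: 5 × 0.0085 × 0.943 = 0.04008
  45–49: 5 × 0.0005 × 0.935 = 0.00234
Sum = 4.89094
NRR = 0.484 × 4.89094 = 2.36721

2.367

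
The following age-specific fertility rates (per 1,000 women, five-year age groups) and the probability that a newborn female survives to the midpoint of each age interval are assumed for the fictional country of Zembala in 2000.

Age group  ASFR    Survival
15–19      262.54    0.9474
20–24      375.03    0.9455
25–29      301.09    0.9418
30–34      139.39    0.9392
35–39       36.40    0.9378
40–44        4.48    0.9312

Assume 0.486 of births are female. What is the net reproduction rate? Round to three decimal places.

Proportion female at birth = 0.486.
Per-age-group product (5 × ASFR × survival probability):
  15–19: 5 × 262.54/1000 × 0.9474 = 1.24365
  20–24: 5 × 375.03/1000 × 0.9455 = 1.77295
  25–29: 5 × 301.09/1000 × 0.9418 = 1.41783
  30–34: 5 × 139.39/1000 × 0.9392 = 0.65458
  35–39: 5 × 36.40/1000 × 0.9378 = 0.17068
  40–44: 5 × 4.48/1000 × 0.9312 = 0.02086
Sum = 5.28055
NRR = 0.486 × 5.28055 = 2.56635

2.566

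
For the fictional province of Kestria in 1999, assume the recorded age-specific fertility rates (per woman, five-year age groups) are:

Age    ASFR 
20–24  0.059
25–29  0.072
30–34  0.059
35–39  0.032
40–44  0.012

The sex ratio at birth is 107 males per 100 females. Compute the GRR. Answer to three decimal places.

0.565

Proportion female at birth = 100 / (100 + 107) = 0.48309.
Sum of ASFRs = 0.059 + 0.072 + 0.059 + 0.032 + 0.012 = 0.234
TFR = 5 × 0.234 = 1.17
GRR = 0.48309 × 1.17 = 0.56522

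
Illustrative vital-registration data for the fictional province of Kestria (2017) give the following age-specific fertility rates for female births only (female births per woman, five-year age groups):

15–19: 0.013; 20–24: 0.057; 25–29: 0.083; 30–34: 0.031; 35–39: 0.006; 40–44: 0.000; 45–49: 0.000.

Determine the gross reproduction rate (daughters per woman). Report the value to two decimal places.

Sum of female ASFRs = 0.013 + 0.057 + 0.083 + 0.031 + 0.006 + 0.000 + 0.000 = 0.190
GRR = 5 × 0.190 = 0.95

0.95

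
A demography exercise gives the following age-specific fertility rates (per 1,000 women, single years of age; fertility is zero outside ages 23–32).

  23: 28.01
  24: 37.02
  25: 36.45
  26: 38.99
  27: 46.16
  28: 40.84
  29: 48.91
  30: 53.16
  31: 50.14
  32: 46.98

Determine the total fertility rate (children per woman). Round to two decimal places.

0.43

Sum of ASFRs = 28.01 + 37.02 + 36.45 + 38.99 + 46.16 + 40.84 + 48.91 + 53.16 + 50.14 + 46.98 = 426.66
TFR = 426.66 / 1000 = 0.42666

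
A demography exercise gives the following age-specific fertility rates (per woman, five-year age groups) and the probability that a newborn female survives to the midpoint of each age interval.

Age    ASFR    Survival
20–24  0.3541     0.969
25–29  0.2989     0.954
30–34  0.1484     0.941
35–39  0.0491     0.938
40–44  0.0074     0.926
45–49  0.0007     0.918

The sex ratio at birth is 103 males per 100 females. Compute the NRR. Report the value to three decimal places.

Proportion female at birth = 100 / (100 + 103) = 0.49261.
Weighting each age-specific rate by interval width and survival:
  20–24: 5 × 0.3541 × 0.969 = 1.71561
  25–29: 5 × 0.2989 × 0.954 = 1.42575
  30–34: 5 × 0.1484 × 0.941 = 0.69822
  35–39: 5 × 0.0491 × 0.938 = 0.23028
  40–44: 5 × 0.0074 × 0.926 = 0.03426
  45–49: 5 × 0.0007 × 0.918 = 0.00321
Sum = 4.10733
NRR = 0.49261 × 4.10733 = 2.02331

2.023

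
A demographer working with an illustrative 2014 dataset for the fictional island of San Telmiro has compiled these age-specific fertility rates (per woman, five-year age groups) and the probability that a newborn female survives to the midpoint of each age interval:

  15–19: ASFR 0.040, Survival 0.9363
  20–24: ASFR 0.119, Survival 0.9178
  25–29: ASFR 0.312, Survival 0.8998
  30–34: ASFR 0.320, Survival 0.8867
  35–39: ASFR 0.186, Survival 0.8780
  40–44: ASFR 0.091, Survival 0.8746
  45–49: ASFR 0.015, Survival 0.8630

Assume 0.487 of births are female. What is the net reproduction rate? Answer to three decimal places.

2.355

Proportion female at birth = 0.487.
Each age group contributes 5 × ASFR × survival:
  15–19: 5 × 0.040 × 0.9363 = 0.18726
  20–24: 5 × 0.119 × 0.9178 = 0.54609
  25–29: 5 × 0.312 × 0.8998 = 1.40369
  30–34: 5 × 0.320 × 0.8867 = 1.41872
  35–39: 5 × 0.186 × 0.8780 = 0.81654
  40–44: 5 × 0.091 × 0.8746 = 0.39794
  45–49: 5 × 0.015 × 0.8630 = 0.06473
Sum = 4.83497
NRR = 0.487 × 4.83497 = 2.35463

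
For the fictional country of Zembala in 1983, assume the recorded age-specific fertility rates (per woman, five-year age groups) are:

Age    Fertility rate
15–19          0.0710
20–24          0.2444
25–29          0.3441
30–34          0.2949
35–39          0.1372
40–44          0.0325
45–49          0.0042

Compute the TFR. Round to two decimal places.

5.64

Sum of ASFRs = 0.0710 + 0.2444 + 0.3441 + 0.2949 + 0.1372 + 0.0325 + 0.0042 = 1.1283
TFR = 5 × 1.1283 = 5.6415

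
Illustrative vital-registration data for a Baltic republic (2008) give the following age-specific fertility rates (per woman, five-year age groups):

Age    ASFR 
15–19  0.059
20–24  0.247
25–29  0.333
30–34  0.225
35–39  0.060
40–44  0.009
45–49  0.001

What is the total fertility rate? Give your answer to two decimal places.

4.67

Sum of ASFRs = 0.059 + 0.247 + 0.333 + 0.225 + 0.060 + 0.009 + 0.001 = 0.934
TFR = 5 × 0.934 = 4.67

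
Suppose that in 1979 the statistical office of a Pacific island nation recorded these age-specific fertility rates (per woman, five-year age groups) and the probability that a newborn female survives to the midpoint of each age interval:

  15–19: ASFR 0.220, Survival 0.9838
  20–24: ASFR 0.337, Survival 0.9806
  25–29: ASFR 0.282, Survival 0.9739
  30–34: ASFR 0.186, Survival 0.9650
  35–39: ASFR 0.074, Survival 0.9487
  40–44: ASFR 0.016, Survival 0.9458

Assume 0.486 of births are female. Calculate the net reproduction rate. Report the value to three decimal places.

Proportion female at birth = 0.486.
Each age group contributes 5 × ASFR × survival:
  15–19: 5 × 0.220 × 0.9838 = 1.08218
  20–24: 5 × 0.337 × 0.9806 = 1.65231
  25–29: 5 × 0.282 × 0.9739 = 1.37320
  30–34: 5 × 0.186 × 0.9650 = 0.89745
  35–39: 5 × 0.074 × 0.9487 = 0.35102
  40–44: 5 × 0.016 × 0.9458 = 0.07566
Sum = 5.43182
NRR = 0.486 × 5.43182 = 2.63986

2.640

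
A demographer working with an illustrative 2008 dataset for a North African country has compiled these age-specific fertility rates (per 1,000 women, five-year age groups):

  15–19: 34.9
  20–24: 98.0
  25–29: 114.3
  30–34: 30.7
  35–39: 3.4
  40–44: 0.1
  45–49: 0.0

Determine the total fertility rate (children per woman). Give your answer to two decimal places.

Sum of ASFRs = 34.9 + 98.0 + 114.3 + 30.7 + 3.4 + 0.1 + 0.0 = 281.4
TFR = 5 × 281.4 / 1000 = 1.407

1.41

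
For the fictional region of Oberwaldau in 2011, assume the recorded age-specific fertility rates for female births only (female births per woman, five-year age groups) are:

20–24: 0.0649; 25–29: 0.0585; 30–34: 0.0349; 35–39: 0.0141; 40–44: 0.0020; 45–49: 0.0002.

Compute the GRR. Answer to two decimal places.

0.87

Sum of female ASFRs = 0.0649 + 0.0585 + 0.0349 + 0.0141 + 0.0020 + 0.0002 = 0.1746
GRR = 5 × 0.1746 = 0.873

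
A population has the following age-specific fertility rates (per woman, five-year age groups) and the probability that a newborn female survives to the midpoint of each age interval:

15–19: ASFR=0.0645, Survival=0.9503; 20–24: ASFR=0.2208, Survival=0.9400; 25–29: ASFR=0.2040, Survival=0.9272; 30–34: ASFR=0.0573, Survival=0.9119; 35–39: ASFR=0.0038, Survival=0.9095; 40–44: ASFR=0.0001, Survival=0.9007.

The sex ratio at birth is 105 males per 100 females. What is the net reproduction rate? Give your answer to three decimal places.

1.253

Proportion female at birth = 100 / (100 + 105) = 0.48780.
Survival-weighted fertility by age (5·fₓ·Sₓ):
  15–19: 5 × 0.0645 × 0.9503 = 0.30647
  20–24: 5 × 0.2208 × 0.9400 = 1.03776
  25–29: 5 × 0.2040 × 0.9272 = 0.94574
  30–34: 5 × 0.0573 × 0.9119 = 0.26126
  35–39: 5 × 0.0038 × 0.9095 = 0.01728
  40–44: 5 × 0.0001 × 0.9007 = 0.00045
Sum = 2.56896
NRR = 0.48780 × 2.56896 = 1.25314
An NRR exceeding 1 indicates intrinsic growth under these rates.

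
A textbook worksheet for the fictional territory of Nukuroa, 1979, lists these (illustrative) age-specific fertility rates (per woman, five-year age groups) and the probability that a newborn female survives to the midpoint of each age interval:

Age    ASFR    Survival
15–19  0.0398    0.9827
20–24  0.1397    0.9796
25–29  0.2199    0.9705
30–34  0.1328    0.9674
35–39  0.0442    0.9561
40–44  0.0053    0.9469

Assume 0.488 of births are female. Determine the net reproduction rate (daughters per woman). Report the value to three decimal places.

1.379

Proportion female at birth = 0.488.
Per-age-group product (5 × ASFR × survival probability):
  15–19: 5 × 0.0398 × 0.9827 = 0.19556
  20–24: 5 × 0.1397 × 0.9796 = 0.68425
  25–29: 5 × 0.2199 × 0.9705 = 1.06706
  30–34: 5 × 0.1328 × 0.9674 = 0.64235
  35–39: 5 × 0.0442 × 0.9561 = 0.21130
  40–44: 5 × 0.0053 × 0.9469 = 0.02509
Sum = 2.82561
NRR = 0.488 × 2.82561 = 1.37890
An NRR exceeding 1 indicates intrinsic growth under these rates.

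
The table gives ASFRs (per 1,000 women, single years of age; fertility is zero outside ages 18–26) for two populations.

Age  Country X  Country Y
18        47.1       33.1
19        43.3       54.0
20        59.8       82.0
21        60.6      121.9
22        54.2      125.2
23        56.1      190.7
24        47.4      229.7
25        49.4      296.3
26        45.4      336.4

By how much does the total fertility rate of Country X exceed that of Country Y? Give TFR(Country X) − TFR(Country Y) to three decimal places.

-1.006

Country X:
  Sum of ASFRs = 47.1 + 43.3 + 59.8 + 60.6 + 54.2 + 56.1 + 47.4 + 49.4 + 45.4 = 463.3
  TFR = 463.3 / 1000 = 0.4633
Country Y:
  Sum of ASFRs = 33.1 + 54.0 + 82.0 + 121.9 + 125.2 + 190.7 + 229.7 + 296.3 + 336.4 = 1469.3
  TFR = 1469.3 / 1000 = 1.4693
Difference = 0.4633 − 1.4693 = -1.006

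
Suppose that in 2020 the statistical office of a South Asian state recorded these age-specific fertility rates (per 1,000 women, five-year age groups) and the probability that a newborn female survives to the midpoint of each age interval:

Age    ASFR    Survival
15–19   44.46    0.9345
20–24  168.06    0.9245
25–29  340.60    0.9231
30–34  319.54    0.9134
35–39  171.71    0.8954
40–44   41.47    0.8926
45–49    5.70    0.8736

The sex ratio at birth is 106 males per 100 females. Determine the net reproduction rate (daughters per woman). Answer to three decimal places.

Proportion female at birth = 100 / (100 + 106) = 0.48544.
Survival-weighted fertility by age (5·fₓ·Sₓ):
  15–19: 5 × 44.46/1000 × 0.9345 = 0.20774
  20–24: 5 × 168.06/1000 × 0.9245 = 0.77686
  25–29: 5 × 340.60/1000 × 0.9231 = 1.57204
  30–34: 5 × 319.54/1000 × 0.9134 = 1.45934
  35–39: 5 × 171.71/1000 × 0.8954 = 0.76875
  40–44: 5 × 41.47/1000 × 0.8926 = 0.18508
  45–49: 5 × 5.70/1000 × 0.8736 = 0.02490
Sum = 4.99471
NRR = 0.48544 × 4.99471 = 2.42463
An NRR exceeding 1 indicates intrinsic growth under these rates.

2.425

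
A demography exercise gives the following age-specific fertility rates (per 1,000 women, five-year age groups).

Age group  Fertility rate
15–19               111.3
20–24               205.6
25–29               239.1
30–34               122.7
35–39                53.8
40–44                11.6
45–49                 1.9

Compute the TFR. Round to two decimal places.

Sum of ASFRs = 111.3 + 205.6 + 239.1 + 122.7 + 53.8 + 11.6 + 1.9 = 746.0
TFR = 5 × 746.0 / 1000 = 3.73

3.73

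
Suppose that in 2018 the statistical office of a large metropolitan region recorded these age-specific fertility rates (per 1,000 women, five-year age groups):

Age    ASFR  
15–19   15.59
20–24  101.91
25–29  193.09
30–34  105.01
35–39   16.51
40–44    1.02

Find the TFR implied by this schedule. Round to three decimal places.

Sum of ASFRs = 15.59 + 101.91 + 193.09 + 105.01 + 16.51 + 1.02 = 433.13
TFR = 5 × 433.13 / 1000 = 2.16565

2.166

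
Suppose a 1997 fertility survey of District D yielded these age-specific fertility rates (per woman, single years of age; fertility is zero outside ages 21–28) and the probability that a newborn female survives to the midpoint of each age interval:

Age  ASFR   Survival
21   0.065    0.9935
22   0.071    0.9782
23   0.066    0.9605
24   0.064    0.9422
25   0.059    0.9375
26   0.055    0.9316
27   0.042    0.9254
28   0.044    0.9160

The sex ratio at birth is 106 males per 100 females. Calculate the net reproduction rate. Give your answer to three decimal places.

Proportion female at birth = 100 / (100 + 106) = 0.48544.
Weighting each age-specific rate by interval width and survival:
  21: 1 × 0.065 × 0.9935 = 0.06458
  22: 1 × 0.071 × 0.9782 = 0.06945
  23: 1 × 0.066 × 0.9605 = 0.06339
  24: 1 × 0.064 × 0.9422 = 0.06030
  25: 1 × 0.059 × 0.9375 = 0.05531
  26: 1 × 0.055 × 0.9316 = 0.05124
  27: 1 × 0.042 × 0.9254 = 0.03887
  28: 1 × 0.044 × 0.9160 = 0.04030
Sum = 0.44344
NRR = 0.48544 × 0.44344 = 0.21526

0.215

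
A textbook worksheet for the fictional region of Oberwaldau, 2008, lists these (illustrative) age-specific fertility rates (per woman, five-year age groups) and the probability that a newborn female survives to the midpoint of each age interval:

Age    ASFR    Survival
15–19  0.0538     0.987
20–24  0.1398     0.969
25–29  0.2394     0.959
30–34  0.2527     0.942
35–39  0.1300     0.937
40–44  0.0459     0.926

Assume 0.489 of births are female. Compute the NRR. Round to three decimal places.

Proportion female at birth = 0.489.
Survival-weighted fertility by age (5·fₓ·Sₓ):
  15–19: 5 × 0.0538 × 0.987 = 0.26550
  20–24: 5 × 0.1398 × 0.969 = 0.67733
  25–29: 5 × 0.2394 × 0.959 = 1.14792
  30–34: 5 × 0.2527 × 0.942 = 1.19022
  35–39: 5 × 0.1300 × 0.937 = 0.60905
  40–44: 5 × 0.0459 × 0.926 = 0.21252
Sum = 4.10254
NRR = 0.489 × 4.10254 = 2.00614
With NRR above 1 the population is above replacement fertility.

2.006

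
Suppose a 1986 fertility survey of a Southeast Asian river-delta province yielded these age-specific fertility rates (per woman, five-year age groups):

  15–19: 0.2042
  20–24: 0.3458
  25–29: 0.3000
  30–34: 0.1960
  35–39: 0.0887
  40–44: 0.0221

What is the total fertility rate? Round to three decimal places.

5.784

Sum of ASFRs = 0.2042 + 0.3458 + 0.3000 + 0.1960 + 0.0887 + 0.0221 = 1.1568
TFR = 5 × 1.1568 = 5.784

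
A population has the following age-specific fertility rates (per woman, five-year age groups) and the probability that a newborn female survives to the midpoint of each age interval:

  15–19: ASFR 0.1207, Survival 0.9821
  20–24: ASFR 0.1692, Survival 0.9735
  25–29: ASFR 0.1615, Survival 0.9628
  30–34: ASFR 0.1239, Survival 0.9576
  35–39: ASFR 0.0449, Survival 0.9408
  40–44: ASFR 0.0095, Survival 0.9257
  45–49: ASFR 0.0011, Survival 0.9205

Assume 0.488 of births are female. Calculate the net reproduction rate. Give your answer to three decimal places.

1.487

Proportion female at birth = 0.488.
Weighting each age-specific rate by interval width and survival:
  15–19: 5 × 0.1207 × 0.9821 = 0.59270
  20–24: 5 × 0.1692 × 0.9735 = 0.82358
  25–29: 5 × 0.1615 × 0.9628 = 0.77746
  30–34: 5 × 0.1239 × 0.9576 = 0.59323
  35–39: 5 × 0.0449 × 0.9408 = 0.21121
  40–44: 5 × 0.0095 × 0.9257 = 0.04397
  45–49: 5 × 0.0011 × 0.9205 = 0.00506
Sum = 3.04721
NRR = 0.488 × 3.04721 = 1.48704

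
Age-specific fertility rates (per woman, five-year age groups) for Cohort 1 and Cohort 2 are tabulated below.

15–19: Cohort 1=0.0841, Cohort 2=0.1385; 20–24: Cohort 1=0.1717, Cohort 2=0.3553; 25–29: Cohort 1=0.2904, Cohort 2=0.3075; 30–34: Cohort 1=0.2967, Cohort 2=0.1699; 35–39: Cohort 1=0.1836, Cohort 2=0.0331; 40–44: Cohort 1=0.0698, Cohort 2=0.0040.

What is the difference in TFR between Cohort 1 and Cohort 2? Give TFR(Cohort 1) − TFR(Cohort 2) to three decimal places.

0.440

Cohort 1:
  Sum of ASFRs = 0.0841 + 0.1717 + 0.2904 + 0.2967 + 0.1836 + 0.0698 = 1.0963
  TFR = 5 × 1.0963 = 5.4815
Cohort 2:
  Sum of ASFRs = 0.1385 + 0.3553 + 0.3075 + 0.1699 + 0.0331 + 0.0040 = 1.0083
  TFR = 5 × 1.0083 = 5.0415
Difference = 5.4815 − 5.0415 = 0.44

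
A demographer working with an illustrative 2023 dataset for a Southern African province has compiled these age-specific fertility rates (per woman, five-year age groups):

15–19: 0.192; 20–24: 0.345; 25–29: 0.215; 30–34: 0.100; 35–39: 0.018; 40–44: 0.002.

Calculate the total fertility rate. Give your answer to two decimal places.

4.36

Sum of ASFRs = 0.192 + 0.345 + 0.215 + 0.100 + 0.018 + 0.002 = 0.872
TFR = 5 × 0.872 = 4.36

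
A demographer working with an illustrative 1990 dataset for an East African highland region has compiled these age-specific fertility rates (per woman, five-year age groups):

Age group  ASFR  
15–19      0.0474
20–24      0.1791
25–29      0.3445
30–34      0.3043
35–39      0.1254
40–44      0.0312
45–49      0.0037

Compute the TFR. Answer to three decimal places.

Sum of ASFRs = 0.0474 + 0.1791 + 0.3445 + 0.3043 + 0.1254 + 0.0312 + 0.0037 = 1.0356
TFR = 5 × 1.0356 = 5.178

5.178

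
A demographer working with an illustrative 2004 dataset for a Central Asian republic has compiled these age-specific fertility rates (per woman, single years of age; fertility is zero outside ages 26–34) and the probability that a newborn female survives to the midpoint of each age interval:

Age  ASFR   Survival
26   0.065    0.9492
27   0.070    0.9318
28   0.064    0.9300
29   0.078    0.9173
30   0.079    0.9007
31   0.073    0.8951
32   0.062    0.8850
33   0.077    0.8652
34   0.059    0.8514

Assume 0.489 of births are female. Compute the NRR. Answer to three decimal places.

0.277

Proportion female at birth = 0.489.
Weighting each age-specific rate by interval width and survival:
  26: 1 × 0.065 × 0.9492 = 0.06170
  27: 1 × 0.070 × 0.9318 = 0.06523
  28: 1 × 0.064 × 0.9300 = 0.05952
  29: 1 × 0.078 × 0.9173 = 0.07155
  30: 1 × 0.079 × 0.9007 = 0.07116
  31: 1 × 0.073 × 0.8951 = 0.06534
  32: 1 × 0.062 × 0.8850 = 0.05487
  33: 1 × 0.077 × 0.8652 = 0.06662
  34: 1 × 0.059 × 0.8514 = 0.05023
Sum = 0.56622
NRR = 0.489 × 0.56622 = 0.27688
With NRR below 1 the population is below replacement fertility.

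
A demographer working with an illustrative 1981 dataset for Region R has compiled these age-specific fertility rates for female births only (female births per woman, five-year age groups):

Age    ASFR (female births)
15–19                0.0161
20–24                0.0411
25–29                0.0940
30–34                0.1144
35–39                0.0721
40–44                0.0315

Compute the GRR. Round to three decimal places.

Sum of female ASFRs = 0.0161 + 0.0411 + 0.0940 + 0.1144 + 0.0721 + 0.0315 = 0.3692
GRR = 5 × 0.3692 = 1.846

1.846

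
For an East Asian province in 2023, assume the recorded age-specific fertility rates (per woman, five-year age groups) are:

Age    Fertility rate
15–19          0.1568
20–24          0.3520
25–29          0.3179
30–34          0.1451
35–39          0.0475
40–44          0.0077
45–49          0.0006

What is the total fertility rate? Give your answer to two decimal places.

Sum of ASFRs = 0.1568 + 0.3520 + 0.3179 + 0.1451 + 0.0475 + 0.0077 + 0.0006 = 1.0276
TFR = 5 × 1.0276 = 5.138

5.14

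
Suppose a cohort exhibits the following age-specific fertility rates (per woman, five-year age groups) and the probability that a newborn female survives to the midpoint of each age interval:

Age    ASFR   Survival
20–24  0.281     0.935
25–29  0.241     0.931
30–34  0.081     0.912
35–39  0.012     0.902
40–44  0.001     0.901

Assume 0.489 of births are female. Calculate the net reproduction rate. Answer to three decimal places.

Proportion female at birth = 0.489.
Per-age-group product (5 × ASFR × survival probability):
  20–24: 5 × 0.281 × 0.935 = 1.31368
  25–29: 5 × 0.241 × 0.931 = 1.12186
  30–34: 5 × 0.081 × 0.912 = 0.36936
  35–39: 5 × 0.012 × 0.902 = 0.05412
  40–44: 5 × 0.001 × 0.901 = 0.00451
Sum = 2.86353
NRR = 0.489 × 2.86353 = 1.40027

1.400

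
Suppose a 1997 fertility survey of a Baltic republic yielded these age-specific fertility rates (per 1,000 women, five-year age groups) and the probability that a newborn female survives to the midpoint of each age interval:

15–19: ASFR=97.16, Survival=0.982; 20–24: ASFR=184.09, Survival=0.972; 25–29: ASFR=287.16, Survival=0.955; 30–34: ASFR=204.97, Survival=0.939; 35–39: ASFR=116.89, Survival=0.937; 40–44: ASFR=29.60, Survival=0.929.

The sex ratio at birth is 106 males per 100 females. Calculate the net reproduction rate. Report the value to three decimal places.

Proportion female at birth = 100 / (100 + 106) = 0.48544.
Each age group contributes 5 × ASFR × survival:
  15–19: 5 × 97.16/1000 × 0.982 = 0.47706
  20–24: 5 × 184.09/1000 × 0.972 = 0.89468
  25–29: 5 × 287.16/1000 × 0.955 = 1.37119
  30–34: 5 × 204.97/1000 × 0.939 = 0.96233
  35–39: 5 × 116.89/1000 × 0.937 = 0.54763
  40–44: 5 × 29.60/1000 × 0.929 = 0.13749
Sum = 4.39038
NRR = 0.48544 × 4.39038 = 2.13127
An NRR exceeding 1 indicates intrinsic growth under these rates.

2.131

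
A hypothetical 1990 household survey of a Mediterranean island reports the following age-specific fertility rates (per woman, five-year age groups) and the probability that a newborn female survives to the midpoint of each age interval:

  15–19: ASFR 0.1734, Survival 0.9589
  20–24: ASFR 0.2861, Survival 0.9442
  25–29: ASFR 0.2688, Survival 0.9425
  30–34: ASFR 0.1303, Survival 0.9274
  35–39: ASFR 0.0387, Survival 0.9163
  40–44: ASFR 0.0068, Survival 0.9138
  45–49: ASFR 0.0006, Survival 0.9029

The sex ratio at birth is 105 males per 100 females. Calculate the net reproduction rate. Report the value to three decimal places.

2.080

Proportion female at birth = 100 / (100 + 105) = 0.48780.
Weighting each age-specific rate by interval width and survival:
  15–19: 5 × 0.1734 × 0.9589 = 0.83137
  20–24: 5 × 0.2861 × 0.9442 = 1.35068
  25–29: 5 × 0.2688 × 0.9425 = 1.26672
  30–34: 5 × 0.1303 × 0.9274 = 0.60420
  35–39: 5 × 0.0387 × 0.9163 = 0.17730
  40–44: 5 × 0.0068 × 0.9138 = 0.03107
  45–49: 5 × 0.0006 × 0.9029 = 0.00271
Sum = 4.26405
NRR = 0.48780 × 4.26405 = 2.08000
NRR > 1, so each generation more than replaces itself.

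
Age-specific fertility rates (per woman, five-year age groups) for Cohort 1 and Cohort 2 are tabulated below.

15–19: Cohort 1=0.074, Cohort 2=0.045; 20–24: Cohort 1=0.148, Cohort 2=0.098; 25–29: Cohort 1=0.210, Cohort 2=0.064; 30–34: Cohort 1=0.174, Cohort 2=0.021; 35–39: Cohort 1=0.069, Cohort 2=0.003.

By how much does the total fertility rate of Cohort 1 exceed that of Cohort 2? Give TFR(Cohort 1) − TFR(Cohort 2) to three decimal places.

2.220

Cohort 1:
  Sum of ASFRs = 0.074 + 0.148 + 0.210 + 0.174 + 0.069 = 0.675
  TFR = 5 × 0.675 = 3.375
Cohort 2:
  Sum of ASFRs = 0.045 + 0.098 + 0.064 + 0.021 + 0.003 = 0.231
  TFR = 5 × 0.231 = 1.155
Difference = 3.375 − 1.155 = 2.22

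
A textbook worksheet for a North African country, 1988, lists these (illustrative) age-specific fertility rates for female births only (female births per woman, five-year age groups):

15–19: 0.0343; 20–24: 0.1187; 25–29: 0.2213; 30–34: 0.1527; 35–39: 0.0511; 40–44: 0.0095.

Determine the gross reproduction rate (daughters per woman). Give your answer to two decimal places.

Sum of female ASFRs = 0.0343 + 0.1187 + 0.2213 + 0.1527 + 0.0511 + 0.0095 = 0.5876
GRR = 5 × 0.5876 = 2.938

2.94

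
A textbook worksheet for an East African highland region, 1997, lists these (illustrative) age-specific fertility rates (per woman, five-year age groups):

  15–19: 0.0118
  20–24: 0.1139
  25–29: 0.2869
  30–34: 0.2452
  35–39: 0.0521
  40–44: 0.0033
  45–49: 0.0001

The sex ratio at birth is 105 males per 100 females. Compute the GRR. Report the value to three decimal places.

Proportion female at birth = 100 / (100 + 105) = 0.48780.
Sum of ASFRs = 0.0118 + 0.1139 + 0.2869 + 0.2452 + 0.0521 + 0.0033 + 0.0001 = 0.7133
TFR = 5 × 0.7133 = 3.5665
GRR = 0.48780 × 3.5665 = 1.73974

1.740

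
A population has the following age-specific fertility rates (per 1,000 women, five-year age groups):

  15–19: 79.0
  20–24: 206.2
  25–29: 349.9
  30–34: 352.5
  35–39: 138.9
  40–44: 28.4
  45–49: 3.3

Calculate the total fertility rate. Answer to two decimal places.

5.79

Sum of ASFRs = 79.0 + 206.2 + 349.9 + 352.5 + 138.9 + 28.4 + 3.3 = 1158.2
TFR = 5 × 1158.2 / 1000 = 5.791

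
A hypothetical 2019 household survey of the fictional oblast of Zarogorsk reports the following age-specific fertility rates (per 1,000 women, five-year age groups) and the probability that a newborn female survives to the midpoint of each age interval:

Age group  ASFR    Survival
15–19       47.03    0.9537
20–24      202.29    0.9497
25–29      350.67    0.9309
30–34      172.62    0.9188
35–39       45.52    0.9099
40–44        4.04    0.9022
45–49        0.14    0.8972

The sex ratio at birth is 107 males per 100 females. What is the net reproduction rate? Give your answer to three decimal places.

Proportion female at birth = 100 / (100 + 107) = 0.48309.
Per-age-group product (5 × ASFR × survival probability):
  15–19: 5 × 47.03/1000 × 0.9537 = 0.22426
  20–24: 5 × 202.29/1000 × 0.9497 = 0.96057
  25–29: 5 × 350.67/1000 × 0.9309 = 1.63219
  30–34: 5 × 172.62/1000 × 0.9188 = 0.79302
  35–39: 5 × 45.52/1000 × 0.9099 = 0.20709
  40–44: 5 × 4.04/1000 × 0.9022 = 0.01822
  45–49: 5 × 0.14/1000 × 0.8972 = 0.00063
Sum = 3.83598
NRR = 0.48309 × 3.83598 = 1.85312
With NRR above 1 the population is above replacement fertility.

1.853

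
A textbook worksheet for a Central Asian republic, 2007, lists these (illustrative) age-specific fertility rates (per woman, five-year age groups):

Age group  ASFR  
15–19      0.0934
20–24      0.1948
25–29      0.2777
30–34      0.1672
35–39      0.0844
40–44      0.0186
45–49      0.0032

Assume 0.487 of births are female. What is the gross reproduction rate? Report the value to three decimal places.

2.044

Proportion female at birth = 0.487.
Sum of ASFRs = 0.0934 + 0.1948 + 0.2777 + 0.1672 + 0.0844 + 0.0186 + 0.0032 = 0.8393
TFR = 5 × 0.8393 = 4.1965
GRR = 0.487 × 4.1965 = 2.04370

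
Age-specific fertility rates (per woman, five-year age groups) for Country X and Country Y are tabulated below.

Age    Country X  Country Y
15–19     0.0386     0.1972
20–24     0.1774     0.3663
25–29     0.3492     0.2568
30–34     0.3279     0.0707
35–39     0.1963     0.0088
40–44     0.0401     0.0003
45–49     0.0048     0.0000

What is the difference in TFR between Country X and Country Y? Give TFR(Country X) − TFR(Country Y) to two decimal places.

Country X:
  Sum of ASFRs = 0.0386 + 0.1774 + 0.3492 + 0.3279 + 0.1963 + 0.0401 + 0.0048 = 1.1343
  TFR = 5 × 1.1343 = 5.6715
Country Y:
  Sum of ASFRs = 0.1972 + 0.3663 + 0.2568 + 0.0707 + 0.0088 + 0.0003 + 0.0000 = 0.9001
  TFR = 5 × 0.9001 = 4.5005
Difference = 5.6715 − 4.5005 = 1.171

1.17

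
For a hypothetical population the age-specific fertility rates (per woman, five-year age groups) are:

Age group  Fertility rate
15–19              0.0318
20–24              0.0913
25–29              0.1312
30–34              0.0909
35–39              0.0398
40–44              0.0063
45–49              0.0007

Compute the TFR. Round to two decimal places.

Sum of ASFRs = 0.0318 + 0.0913 + 0.1312 + 0.0909 + 0.0398 + 0.0063 + 0.0007 = 0.3920
TFR = 5 × 0.3920 = 1.96

1.96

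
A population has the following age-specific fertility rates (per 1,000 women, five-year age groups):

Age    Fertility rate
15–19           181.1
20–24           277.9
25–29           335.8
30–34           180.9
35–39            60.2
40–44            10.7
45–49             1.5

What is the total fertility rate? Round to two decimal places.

Sum of ASFRs = 181.1 + 277.9 + 335.8 + 180.9 + 60.2 + 10.7 + 1.5 = 1048.1
TFR = 5 × 1048.1 / 1000 = 5.2405

5.24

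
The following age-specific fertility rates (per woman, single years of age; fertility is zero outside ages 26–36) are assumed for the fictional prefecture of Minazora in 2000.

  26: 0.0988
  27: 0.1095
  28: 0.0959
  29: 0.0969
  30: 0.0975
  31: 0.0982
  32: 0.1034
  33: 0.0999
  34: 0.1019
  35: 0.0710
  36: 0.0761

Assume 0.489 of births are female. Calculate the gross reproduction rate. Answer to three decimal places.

Proportion female at birth = 0.489.
Sum of ASFRs = 0.0988 + 0.1095 + 0.0959 + 0.0969 + 0.0975 + 0.0982 + 0.1034 + 0.0999 + 0.1019 + 0.0710 + 0.0761 = 1.0491
TFR = 1.0491
GRR = 0.489 × 1.0491 = 0.51301

0.513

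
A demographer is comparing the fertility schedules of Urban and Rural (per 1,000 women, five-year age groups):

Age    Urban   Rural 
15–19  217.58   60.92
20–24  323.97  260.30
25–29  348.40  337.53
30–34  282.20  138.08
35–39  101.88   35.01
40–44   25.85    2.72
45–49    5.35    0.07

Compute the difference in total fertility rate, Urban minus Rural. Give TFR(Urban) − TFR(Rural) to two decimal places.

2.35

Urban:
  Sum of ASFRs = 217.58 + 323.97 + 348.40 + 282.20 + 101.88 + 25.85 + 5.35 = 1305.23
  TFR = 5 × 1305.23 / 1000 = 6.52615
Rural:
  Sum of ASFRs = 60.92 + 260.30 + 337.53 + 138.08 + 35.01 + 2.72 + 0.07 = 834.63
  TFR = 5 × 834.63 / 1000 = 4.17315
Difference = 6.52615 − 4.17315 = 2.353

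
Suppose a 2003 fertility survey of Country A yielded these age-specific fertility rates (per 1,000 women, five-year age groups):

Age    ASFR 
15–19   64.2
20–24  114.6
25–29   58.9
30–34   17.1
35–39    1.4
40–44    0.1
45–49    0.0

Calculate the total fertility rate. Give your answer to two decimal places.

Sum of ASFRs = 64.2 + 114.6 + 58.9 + 17.1 + 1.4 + 0.1 + 0.0 = 256.3
TFR = 5 × 256.3 / 1000 = 1.2815

1.28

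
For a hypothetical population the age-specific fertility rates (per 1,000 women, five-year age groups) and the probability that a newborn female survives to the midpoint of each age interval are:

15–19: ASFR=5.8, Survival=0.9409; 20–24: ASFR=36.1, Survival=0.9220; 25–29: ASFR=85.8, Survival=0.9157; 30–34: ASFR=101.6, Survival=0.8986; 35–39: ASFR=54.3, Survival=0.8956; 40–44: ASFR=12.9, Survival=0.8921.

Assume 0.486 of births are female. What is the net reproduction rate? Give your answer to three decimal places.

Proportion female at birth = 0.486.
Weighting each age-specific rate by interval width and survival:
  15–19: 5 × 5.8/1000 × 0.9409 = 0.02729
  20–24: 5 × 36.1/1000 × 0.9220 = 0.16642
  25–29: 5 × 85.8/1000 × 0.9157 = 0.39284
  30–34: 5 × 101.6/1000 × 0.8986 = 0.45649
  35–39: 5 × 54.3/1000 × 0.8956 = 0.24316
  40–44: 5 × 12.9/1000 × 0.8921 = 0.05754
Sum = 1.34374
NRR = 0.486 × 1.34374 = 0.65306

0.653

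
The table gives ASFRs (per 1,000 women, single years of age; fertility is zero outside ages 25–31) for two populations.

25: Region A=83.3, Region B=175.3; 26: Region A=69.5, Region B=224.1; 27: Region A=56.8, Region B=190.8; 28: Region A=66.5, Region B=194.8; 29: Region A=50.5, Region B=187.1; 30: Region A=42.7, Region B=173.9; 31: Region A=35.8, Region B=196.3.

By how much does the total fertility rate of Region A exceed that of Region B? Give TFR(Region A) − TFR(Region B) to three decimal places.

Region A:
  Sum of ASFRs = 83.3 + 69.5 + 56.8 + 66.5 + 50.5 + 42.7 + 35.8 = 405.1
  TFR = 405.1 / 1000 = 0.4051
Region B:
  Sum of ASFRs = 175.3 + 224.1 + 190.8 + 194.8 + 187.1 + 173.9 + 196.3 = 1342.3
  TFR = 1342.3 / 1000 = 1.3423
Difference = 0.4051 − 1.3423 = -0.9372

-0.937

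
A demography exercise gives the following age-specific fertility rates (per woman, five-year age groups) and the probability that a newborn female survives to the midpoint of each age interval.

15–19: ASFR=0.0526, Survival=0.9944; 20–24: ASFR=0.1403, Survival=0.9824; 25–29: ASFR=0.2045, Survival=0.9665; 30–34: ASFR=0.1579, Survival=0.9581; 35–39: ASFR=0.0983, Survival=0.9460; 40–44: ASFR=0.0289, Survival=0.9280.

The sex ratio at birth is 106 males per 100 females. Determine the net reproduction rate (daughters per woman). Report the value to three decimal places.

1.599

Proportion female at birth = 100 / (100 + 106) = 0.48544.
Weighting each age-specific rate by interval width and survival:
  15–19: 5 × 0.0526 × 0.9944 = 0.26153
  20–24: 5 × 0.1403 × 0.9824 = 0.68915
  25–29: 5 × 0.2045 × 0.9665 = 0.98825
  30–34: 5 × 0.1579 × 0.9581 = 0.75642
  35–39: 5 × 0.0983 × 0.9460 = 0.46496
  40–44: 5 × 0.0289 × 0.9280 = 0.13410
Sum = 3.29441
NRR = 0.48544 × 3.29441 = 1.59924
With NRR above 1 the population is above replacement fertility.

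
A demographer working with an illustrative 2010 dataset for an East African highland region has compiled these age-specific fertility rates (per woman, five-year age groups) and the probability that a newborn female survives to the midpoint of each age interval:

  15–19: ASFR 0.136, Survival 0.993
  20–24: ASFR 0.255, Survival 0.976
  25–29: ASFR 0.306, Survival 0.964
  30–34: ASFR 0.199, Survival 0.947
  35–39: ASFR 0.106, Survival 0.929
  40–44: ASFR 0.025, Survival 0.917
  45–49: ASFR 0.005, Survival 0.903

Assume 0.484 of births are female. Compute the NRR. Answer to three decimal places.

Proportion female at birth = 0.484.
Per-age-group product (5 × ASFR × survival probability):
  15–19: 5 × 0.136 × 0.993 = 0.67524
  20–24: 5 × 0.255 × 0.976 = 1.24440
  25–29: 5 × 0.306 × 0.964 = 1.47492
  30–34: 5 × 0.199 × 0.947 = 0.94227
  35–39: 5 × 0.106 × 0.929 = 0.49237
  40–44: 5 × 0.025 × 0.917 = 0.11463
  45–49: 5 × 0.005 × 0.903 = 0.02258
Sum = 4.96641
NRR = 0.484 × 4.96641 = 2.40374

2.404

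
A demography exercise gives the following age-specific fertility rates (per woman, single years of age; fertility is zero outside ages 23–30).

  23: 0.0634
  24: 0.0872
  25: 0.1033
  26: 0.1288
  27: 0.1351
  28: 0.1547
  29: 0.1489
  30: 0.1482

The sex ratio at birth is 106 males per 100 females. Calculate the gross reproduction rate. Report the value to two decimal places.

0.47

Proportion female at birth = 100 / (100 + 106) = 0.48544.
Sum of ASFRs = 0.0634 + 0.0872 + 0.1033 + 0.1288 + 0.1351 + 0.1547 + 0.1489 + 0.1482 = 0.9696
TFR = 0.9696
GRR = 0.48544 × 0.9696 = 0.47068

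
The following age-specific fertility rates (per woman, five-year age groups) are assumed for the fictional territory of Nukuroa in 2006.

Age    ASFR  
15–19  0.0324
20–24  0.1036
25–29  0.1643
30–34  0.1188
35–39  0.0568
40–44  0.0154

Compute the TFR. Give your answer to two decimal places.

2.46

Sum of ASFRs = 0.0324 + 0.1036 + 0.1643 + 0.1188 + 0.0568 + 0.0154 = 0.4913
TFR = 5 × 0.4913 = 2.4565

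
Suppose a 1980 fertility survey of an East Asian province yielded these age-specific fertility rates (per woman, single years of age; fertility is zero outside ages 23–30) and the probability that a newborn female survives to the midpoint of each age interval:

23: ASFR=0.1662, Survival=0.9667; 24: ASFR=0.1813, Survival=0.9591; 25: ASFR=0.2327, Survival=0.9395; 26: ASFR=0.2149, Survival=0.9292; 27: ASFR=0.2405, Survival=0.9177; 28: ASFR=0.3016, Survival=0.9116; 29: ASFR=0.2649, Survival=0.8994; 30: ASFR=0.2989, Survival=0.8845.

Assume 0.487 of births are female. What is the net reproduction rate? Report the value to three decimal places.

0.853

Proportion female at birth = 0.487.
Weighting each age-specific rate by interval width and survival:
  23: 1 × 0.1662 × 0.9667 = 0.16067
  24: 1 × 0.1813 × 0.9591 = 0.17388
  25: 1 × 0.2327 × 0.9395 = 0.21862
  26: 1 × 0.2149 × 0.9292 = 0.19969
  27: 1 × 0.2405 × 0.9177 = 0.22071
  28: 1 × 0.3016 × 0.9116 = 0.27494
  29: 1 × 0.2649 × 0.8994 = 0.23825
  30: 1 × 0.2989 × 0.8845 = 0.26438
Sum = 1.75114
NRR = 0.487 × 1.75114 = 0.85281
An NRR under 1 implies long-run decline under these rates.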